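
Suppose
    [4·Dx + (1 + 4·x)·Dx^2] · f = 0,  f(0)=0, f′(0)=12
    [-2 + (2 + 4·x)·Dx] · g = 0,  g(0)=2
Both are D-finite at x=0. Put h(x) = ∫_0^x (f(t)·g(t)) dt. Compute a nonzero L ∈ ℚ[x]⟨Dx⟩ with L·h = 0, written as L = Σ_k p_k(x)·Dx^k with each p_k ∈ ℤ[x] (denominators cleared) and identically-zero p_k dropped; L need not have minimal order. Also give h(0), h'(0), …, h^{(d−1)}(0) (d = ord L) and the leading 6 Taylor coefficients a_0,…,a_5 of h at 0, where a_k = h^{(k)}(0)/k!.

f: a_k = 0, 12, -24, 64, -192, 3072/5, …
g: a_k = 2, 2, -1, 1, -5/4, 7/4, …
Product ⇒ symmetric product L₀, ord ≤ 2.
Integrate: L := L₀·Dx.
L = (-1 + 4·x)·Dx + (2 + 4·x)·Dx^2 + (1 + 8·x + 20·x^2 + 16·x^3)·Dx^3  (order 3).
h: a_k = 0, 0, 12, -8, 17, -44, …
ICs: h(0) = 0, h′(0) = 0, h′′(0) = 24.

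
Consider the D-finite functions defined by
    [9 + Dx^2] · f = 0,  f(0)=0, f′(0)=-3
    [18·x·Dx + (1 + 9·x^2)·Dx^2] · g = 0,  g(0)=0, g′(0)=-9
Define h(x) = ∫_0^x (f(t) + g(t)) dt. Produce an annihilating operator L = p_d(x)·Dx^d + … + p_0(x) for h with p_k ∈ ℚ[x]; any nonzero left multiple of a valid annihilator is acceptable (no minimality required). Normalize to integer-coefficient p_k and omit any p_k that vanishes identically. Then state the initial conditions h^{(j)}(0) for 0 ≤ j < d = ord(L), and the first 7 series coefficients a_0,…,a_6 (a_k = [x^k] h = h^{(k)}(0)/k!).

L = (-1782·x + 20412·x^3 + 13122·x^5)·Dx^2 + (-9 + 567·x^2 + 6561·x^4 + 6561·x^6)·Dx^3 + (-198·x + 2268·x^3 + 1458·x^5)·Dx^4 + (-1 + 63·x^2 + 729·x^4 + 729·x^6)·Dx^5  (order 5).
h: a_k = 0, 0, -6, 0, 63/8, 0, -1971/80, …
ICs: h(0) = 0, h′(0) = 0, h′′(0) = -12, h′′′(0) = 0, h′′′′(0) = 189.

f: a_k = 0, -3, 0, 9/2, 0, -81/40, 0, …
g: a_k = 0, -9, 0, 27, 0, -729/5, 0, …
h₀=f+g: left-lcm gives L₀, ord ≤ 4.
Integrate: L := L₀·Dx.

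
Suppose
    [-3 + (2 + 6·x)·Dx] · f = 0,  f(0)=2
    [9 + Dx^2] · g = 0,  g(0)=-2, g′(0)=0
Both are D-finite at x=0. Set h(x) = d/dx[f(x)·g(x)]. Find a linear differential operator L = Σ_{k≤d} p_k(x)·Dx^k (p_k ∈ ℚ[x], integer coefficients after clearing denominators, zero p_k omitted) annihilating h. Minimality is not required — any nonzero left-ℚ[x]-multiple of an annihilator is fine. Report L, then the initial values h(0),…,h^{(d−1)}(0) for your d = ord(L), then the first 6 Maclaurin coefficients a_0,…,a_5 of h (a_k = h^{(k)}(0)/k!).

L = (477 + 3888·x + 11016·x^2 + 15552·x^3 + 11664·x^4) + (-12 - 324·x - 1296·x^2 - 1296·x^3)·Dx + (28 + 264·x + 972·x^2 + 1728·x^3 + 1296·x^4)·Dx^2  (order 2).
h: a_k = -6, 45, 243/4, -675/8, -5265/64, 84807/640, …
ICs: h(0) = -6, h′(0) = 45.

f: a_k = 2, 3, -9/4, 27/8, -405/64, 1701/128, …
g: a_k = -2, 0, 9, 0, -27/4, 0, …
L₀ := L_f ⊗_s L_g (sym. prod.), ord ≤ 2.
Derive L from L₀ (diff closure).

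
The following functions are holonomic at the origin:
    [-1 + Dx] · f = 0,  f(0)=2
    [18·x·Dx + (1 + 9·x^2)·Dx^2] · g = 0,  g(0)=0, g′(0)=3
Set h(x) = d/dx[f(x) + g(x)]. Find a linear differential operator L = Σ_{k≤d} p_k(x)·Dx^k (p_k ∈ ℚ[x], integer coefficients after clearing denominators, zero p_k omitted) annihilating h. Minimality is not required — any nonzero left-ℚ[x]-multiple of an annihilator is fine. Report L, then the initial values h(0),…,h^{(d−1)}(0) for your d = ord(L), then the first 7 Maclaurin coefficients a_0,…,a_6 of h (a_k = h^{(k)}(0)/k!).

L = (18 - 18·x - 486·x^2 - 162·x^3) + (-19 + 468·x^2 - 81·x^4)·Dx + (1 + 18·x + 18·x^2 + 162·x^3 + 81·x^4)·Dx^2  (order 2).
h: a_k = 5, 2, -26, 1/3, 2917/12, 1/60, -787319/360, …
ICs: h(0) = 5, h′(0) = 2.

f: a_k = 2, 2, 1, 1/3, 1/12, 1/60, 1/360, …
g: a_k = 0, 3, 0, -9, 0, 243/5, 0, …
f+g: L₀ = lclm(L_f,L_g), ord ≤ 1+2.
h=h₀': d/dx-closure on L₀ ⇒ L.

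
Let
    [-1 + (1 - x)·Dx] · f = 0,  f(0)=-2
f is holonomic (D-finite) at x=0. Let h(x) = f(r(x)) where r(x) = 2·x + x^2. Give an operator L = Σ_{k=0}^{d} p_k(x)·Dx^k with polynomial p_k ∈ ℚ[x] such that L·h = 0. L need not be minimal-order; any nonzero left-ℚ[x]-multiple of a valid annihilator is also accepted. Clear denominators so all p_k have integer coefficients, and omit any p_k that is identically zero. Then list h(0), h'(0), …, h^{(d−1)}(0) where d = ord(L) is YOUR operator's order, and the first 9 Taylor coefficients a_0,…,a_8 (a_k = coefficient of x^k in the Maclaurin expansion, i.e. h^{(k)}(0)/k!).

L = (2 + 2·x) + (-1 + 2·x + x^2)·Dx  (order 1).
h: a_k = -2, -4, -10, -24, -58, -140, -338, -816, -1970, …
ICs: h(0) = -2.

f: a_k = -2, -2, -2, -2, -2, -2, -2, -2, -2, …
Substitute x→r, Dx→(1/r')Dx; clear ⇒ L₀.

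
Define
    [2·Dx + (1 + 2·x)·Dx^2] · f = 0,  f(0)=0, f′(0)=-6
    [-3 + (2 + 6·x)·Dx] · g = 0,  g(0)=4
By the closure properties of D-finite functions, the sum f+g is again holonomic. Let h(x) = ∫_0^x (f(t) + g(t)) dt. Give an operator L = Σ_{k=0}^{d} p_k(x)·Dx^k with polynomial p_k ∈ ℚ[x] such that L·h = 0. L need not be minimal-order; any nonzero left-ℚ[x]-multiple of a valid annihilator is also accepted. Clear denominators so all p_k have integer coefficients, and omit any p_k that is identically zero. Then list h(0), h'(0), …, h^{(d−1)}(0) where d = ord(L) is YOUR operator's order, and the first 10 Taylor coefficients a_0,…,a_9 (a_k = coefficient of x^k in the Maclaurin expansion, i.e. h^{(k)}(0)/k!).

L = (-6 + 36·x)·Dx^2 + (5 + 84·x + 180·x^2)·Dx^3 + (2 + 22·x + 72·x^2 + 72·x^3)·Dx^4  (order 4).
h: a_k = 0, 4, 0, 1/2, -5/16, -21/160, 787/640, -7117/1792, 308589/28672, -676079/24576, …
ICs: h(0) = 0, h′(0) = 4, h′′(0) = 0, h′′′(0) = 3.

f: a_k = 0, -6, 6, -8, 12, -96/5, 32, -384/7, 96, -512/3, …
g: a_k = 4, 6, -9/2, 27/4, -405/32, 1701/64, -15309/256, 72171/512, -2814669/8192, 14073345/16384, …
h₀=f+g: left-lcm gives L₀, ord ≤ 3.
∫: right-multiply L₀ by Dx.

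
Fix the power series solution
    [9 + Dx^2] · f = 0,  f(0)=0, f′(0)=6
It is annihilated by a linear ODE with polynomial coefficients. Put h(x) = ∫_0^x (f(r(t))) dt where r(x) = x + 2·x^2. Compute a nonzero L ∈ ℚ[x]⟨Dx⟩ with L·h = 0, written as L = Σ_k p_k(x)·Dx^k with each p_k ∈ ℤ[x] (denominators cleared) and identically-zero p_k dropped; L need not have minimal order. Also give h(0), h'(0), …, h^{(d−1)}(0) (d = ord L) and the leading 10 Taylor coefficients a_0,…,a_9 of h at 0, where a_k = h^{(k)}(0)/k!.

L = (9 + 108·x + 432·x^2 + 576·x^3)·Dx - 4·Dx^2 + (1 + 4·x)·Dx^3  (order 3).
h: a_k = 0, 0, 3, 4, -9/4, -54/5, -693/40, -9/2, 45117/2240, 693/20, …
ICs: h(0) = 0, h′(0) = 0, h′′(0) = 6.

f: a_k = 0, 6, 0, -9, 0, 81/20, 0, -243/280, 0, 243/2240, …
h₀=f(r): pull back L_f along r ⇒ L₀.
Integrate: L := L₀·Dx.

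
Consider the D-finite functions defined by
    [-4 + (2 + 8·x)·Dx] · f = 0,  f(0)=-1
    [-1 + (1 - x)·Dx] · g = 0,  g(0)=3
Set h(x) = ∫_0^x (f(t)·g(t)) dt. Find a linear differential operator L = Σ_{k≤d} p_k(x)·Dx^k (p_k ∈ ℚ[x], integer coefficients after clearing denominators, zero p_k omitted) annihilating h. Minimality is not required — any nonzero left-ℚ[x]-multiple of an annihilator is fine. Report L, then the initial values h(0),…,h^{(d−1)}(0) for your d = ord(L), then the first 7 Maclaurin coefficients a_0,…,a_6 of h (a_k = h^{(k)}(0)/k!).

f: a_k = -1, -2, 2, -4, 10, -28, 84, …
g: a_k = 3, 3, 3, 3, 3, 3, 3, …
Sym-product of L_f,L_g gives L₀ (≤ ord 1).
h=∫₀ˣh₀: take L = L₀·Dx.
L = (3 + 2·x)·Dx + (-1 - 3·x + 4·x^2)·Dx^2  (order 2).
h: a_k = 0, -3, -9/2, -1, -15/4, 3, -23/2, …
ICs: h(0) = 0, h′(0) = -3.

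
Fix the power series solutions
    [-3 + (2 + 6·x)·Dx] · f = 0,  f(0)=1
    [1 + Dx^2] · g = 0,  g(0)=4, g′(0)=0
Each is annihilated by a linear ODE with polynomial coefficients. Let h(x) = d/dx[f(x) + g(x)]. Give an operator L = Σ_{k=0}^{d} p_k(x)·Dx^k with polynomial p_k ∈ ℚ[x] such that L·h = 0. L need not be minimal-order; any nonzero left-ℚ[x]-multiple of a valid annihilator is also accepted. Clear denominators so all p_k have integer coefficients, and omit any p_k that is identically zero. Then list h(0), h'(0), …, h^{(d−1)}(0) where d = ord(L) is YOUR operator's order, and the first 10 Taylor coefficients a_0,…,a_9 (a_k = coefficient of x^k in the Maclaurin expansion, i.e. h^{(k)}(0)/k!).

L = (-417 - 72·x - 108·x^2) + (-62 - 234·x - 216·x^2 - 216·x^3)·Dx + (-417 - 72·x - 108·x^2)·Dx^2 + (-62 - 234·x - 216·x^2 - 216·x^3)·Dx^3  (order 3).
h: a_k = 3/2, -25/4, 81/16, -1151/96, 8505/256, -689161/7680, 505197/2048, -886619711/1290240, 126660105/65536, -2034794590921/371589120, …
ICs: h(0) = 3/2, h′(0) = -25/4, h′′(0) = 81/8.

f: a_k = 1, 3/2, -9/8, 27/16, -405/128, 1701/256, -15309/1024, 72171/2048, -2814669/32768, 14073345/65536, …
g: a_k = 4, 0, -2, 0, 1/6, 0, -1/180, 0, 1/10080, 0, …
L₀ := lclm(L_f,L_g); ord L₀ ≤ 1+2.
Derive L from L₀ (diff closure).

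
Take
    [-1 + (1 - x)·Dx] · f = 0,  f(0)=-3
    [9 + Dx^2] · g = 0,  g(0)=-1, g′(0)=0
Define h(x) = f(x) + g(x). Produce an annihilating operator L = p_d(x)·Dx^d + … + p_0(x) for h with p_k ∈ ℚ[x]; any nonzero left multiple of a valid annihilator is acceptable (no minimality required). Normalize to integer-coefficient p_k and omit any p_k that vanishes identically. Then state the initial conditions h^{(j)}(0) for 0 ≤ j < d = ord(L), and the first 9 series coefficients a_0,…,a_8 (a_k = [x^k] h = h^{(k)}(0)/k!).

f: a_k = -3, -3, -3, -3, -3, -3, -3, -3, -3, …
g: a_k = -1, 0, 9/2, 0, -27/8, 0, 81/80, 0, -729/4480, …
L₀ := lclm(L_f,L_g); ord L₀ ≤ 1+2.
L = (135 - 162·x + 81·x^2) + (-99 + 261·x - 243·x^2 + 81·x^3)·Dx + (15 - 18·x + 9·x^2)·Dx^2 + (-11 + 29·x - 27·x^2 + 9·x^3)·Dx^3  (order 3).
h: a_k = -4, -3, 3/2, -3, -51/8, -3, -159/80, -3, -14169/4480, …
ICs: h(0) = -4, h′(0) = -3, h′′(0) = 3.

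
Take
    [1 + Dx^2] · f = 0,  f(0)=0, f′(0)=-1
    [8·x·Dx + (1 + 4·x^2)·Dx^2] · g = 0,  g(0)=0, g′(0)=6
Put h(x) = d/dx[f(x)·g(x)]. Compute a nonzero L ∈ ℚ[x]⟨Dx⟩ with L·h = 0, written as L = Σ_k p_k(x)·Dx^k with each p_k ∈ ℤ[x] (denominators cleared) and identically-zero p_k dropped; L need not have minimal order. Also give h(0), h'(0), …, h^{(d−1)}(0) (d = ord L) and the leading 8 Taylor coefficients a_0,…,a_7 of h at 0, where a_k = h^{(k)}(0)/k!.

f: a_k = 0, -1, 0, 1/6, 0, -1/120, 0, 1/5040, …
g: a_k = 0, 6, 0, -8, 0, 96/5, 0, -384/7, …
Sym-product of L_f,L_g gives L₀ (≤ ord 4).
h=h₀': d/dx-closure on L₀ ⇒ L.
L = (3893 + 34584·x^2 + 286832·x^4 + 57600·x^6 + 768·x^8 - 10240·x^10 + 4096·x^12) + (2192·x + 44864·x^3 + 156160·x^5 + 51200·x^7 + 20480·x^9 + 16384·x^11)·Dx + (3978 + 36208·x^2 + 296160·x^4 + 76288·x^6 + 9728·x^8 - 4096·x^10 + 8192·x^12)·Dx^2 + (2192·x + 44864·x^3 + 156160·x^5 + 51200·x^7 + 20480·x^9 + 16384·x^11)·Dx^3 + (85 + 1624·x^2 + 9328·x^4 + 18688·x^6 + 8960·x^8 + 6144·x^10 + 4096·x^12)·Dx^4  (order 4).
h: a_k = 0, -12, 0, 36, 0, -247/2, 0, 465, …
ICs: h(0) = 0, h′(0) = -12, h′′(0) = 0, h′′′(0) = 216.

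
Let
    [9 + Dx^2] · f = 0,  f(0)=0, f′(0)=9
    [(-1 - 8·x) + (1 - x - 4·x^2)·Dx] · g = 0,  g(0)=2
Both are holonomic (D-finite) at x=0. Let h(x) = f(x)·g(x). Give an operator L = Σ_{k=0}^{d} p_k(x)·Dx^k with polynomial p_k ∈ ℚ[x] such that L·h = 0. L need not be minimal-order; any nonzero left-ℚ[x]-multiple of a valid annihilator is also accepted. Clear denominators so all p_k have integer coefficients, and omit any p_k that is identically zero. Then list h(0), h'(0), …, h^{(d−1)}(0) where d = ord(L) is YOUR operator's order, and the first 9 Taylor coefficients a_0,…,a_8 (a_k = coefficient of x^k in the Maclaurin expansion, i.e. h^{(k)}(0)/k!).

L = (-1 + 9·x + 36·x^2) + (2 + 16·x)·Dx + (-1 + x + 4·x^2)·Dx^2  (order 2).
h: a_k = 0, 18, 18, 63, 135, 7983/20, 18783/20, 709281/280, 1761129/280, …
ICs: h(0) = 0, h′(0) = 18.

f: a_k = 0, 9, 0, -27/2, 0, 243/40, 0, -729/560, 0, …
g: a_k = 2, 2, 10, 18, 58, 130, 362, 882, 2330, …
L₀ := L_f ⊗_s L_g (sym. prod.), ord ≤ 2.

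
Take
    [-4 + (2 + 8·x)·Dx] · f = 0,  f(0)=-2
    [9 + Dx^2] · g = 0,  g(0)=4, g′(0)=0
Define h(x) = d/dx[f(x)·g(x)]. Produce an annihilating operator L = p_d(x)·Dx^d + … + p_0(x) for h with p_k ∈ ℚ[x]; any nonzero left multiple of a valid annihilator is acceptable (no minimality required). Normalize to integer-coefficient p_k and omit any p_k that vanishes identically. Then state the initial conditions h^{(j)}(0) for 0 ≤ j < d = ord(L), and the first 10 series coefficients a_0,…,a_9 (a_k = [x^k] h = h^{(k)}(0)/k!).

f: a_k = -2, -4, 4, -8, 20, -56, 168, -528, 1716, -5720, …
g: a_k = 4, 0, -18, 0, 27/2, 0, -81/20, 0, 729/1120, 0, …
f·g: L₀ = L_f ⊗_s L_g, ord ≤ 1·2.
Differentiate: ansatz ord ≤ ord L₀ ⇒ L.
L = (131 + 1392·x + 4512·x^2 + 6912·x^3 + 6912·x^4) + (4 - 80·x - 576·x^2 - 768·x^3)·Dx + (7 + 80·x + 352·x^2 + 768·x^3 + 768·x^4)·Dx^2  (order 2).
h: a_k = -16, 104, 120, -76, -670, 11223/5, -41853/5, 2291799/70, -35537553/280, 39274987/80, …
ICs: h(0) = -16, h′(0) = 104.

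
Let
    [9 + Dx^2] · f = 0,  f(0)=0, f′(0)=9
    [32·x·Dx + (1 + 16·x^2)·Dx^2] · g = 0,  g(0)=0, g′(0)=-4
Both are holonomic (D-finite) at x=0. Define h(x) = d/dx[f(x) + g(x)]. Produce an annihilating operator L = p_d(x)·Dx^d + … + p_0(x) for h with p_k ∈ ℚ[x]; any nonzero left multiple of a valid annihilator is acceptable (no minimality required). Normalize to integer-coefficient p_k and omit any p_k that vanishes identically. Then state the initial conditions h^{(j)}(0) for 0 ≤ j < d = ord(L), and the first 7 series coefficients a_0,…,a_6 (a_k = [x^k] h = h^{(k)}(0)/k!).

L = (-52704·x + 967680·x^3 + 663552·x^5) + (-207 + 13104·x^2 + 283392·x^4 + 331776·x^6)·Dx + (-5856·x + 107520·x^3 + 73728·x^5)·Dx^2 + (-23 + 1456·x^2 + 31488·x^4 + 36864·x^6)·Dx^3  (order 3).
h: a_k = 5, 0, 47/2, 0, -7949/8, 0, 1309991/80, …
ICs: h(0) = 5, h′(0) = 0, h′′(0) = 47.

f: a_k = 0, 9, 0, -27/2, 0, 243/40, 0, …
g: a_k = 0, -4, 0, 64/3, 0, -1024/5, 0, …
h₀=f+g: left-lcm gives L₀, ord ≤ 4.
Derive L from L₀ (diff closure).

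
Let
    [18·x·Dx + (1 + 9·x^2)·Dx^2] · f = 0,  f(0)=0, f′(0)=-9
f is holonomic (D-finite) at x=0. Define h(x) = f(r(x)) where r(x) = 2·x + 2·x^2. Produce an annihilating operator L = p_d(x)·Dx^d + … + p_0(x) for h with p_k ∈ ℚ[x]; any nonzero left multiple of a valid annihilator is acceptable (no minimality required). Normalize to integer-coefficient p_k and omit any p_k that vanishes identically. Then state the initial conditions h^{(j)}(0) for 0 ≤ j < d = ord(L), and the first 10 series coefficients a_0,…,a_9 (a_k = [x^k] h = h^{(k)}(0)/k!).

f: a_k = 0, -9, 0, 27, 0, -729/5, 0, 6561/7, 0, -6561, …
L₀ from L_f via x↦r, Dx↦r'^{-1}Dx.
L = (-2 + 72·x + 288·x^2 + 432·x^3 + 216·x^4)·Dx + (1 + 2·x + 36·x^2 + 144·x^3 + 180·x^4 + 72·x^5)·Dx^2  (order 2).
h: a_k = 0, -18, -18, 216, 648, -20088/5, -23112, 513216/7, 793152, -863136, …
ICs: h(0) = 0, h′(0) = -18.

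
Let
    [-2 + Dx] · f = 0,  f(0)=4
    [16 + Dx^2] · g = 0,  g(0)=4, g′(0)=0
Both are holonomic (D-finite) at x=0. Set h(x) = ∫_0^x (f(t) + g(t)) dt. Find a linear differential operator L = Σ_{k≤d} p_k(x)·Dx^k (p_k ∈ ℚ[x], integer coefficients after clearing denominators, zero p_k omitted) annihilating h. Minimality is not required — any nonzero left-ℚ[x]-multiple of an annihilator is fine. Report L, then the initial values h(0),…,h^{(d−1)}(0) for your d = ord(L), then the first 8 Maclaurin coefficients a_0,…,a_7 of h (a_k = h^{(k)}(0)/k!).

f: a_k = 4, 8, 8, 16/3, 8/3, 16/15, 16/45, 32/315, …
g: a_k = 4, 0, -32, 0, 128/3, 0, -1024/45, 0, …
L₀ := lclm(L_f,L_g); ord L₀ ≤ 1+2.
Integrate: L := L₀·Dx.
L = -32·Dx + 16·Dx^2 - 2·Dx^3 + Dx^4  (order 4).
h: a_k = 0, 8, 4, -8, 4/3, 136/15, 8/45, -16/5, …
ICs: h(0) = 0, h′(0) = 8, h′′(0) = 8, h′′′(0) = -48.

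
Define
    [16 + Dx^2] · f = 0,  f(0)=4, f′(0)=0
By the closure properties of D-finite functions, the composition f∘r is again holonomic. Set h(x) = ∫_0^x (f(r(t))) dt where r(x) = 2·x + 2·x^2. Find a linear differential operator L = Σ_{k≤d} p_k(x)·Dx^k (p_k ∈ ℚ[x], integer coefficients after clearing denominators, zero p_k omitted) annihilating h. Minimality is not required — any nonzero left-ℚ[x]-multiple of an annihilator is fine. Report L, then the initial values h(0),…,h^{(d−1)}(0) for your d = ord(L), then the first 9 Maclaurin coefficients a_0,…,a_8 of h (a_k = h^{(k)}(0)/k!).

L = (64 + 384·x + 768·x^2 + 512·x^3)·Dx - 2·Dx^2 + (1 + 2·x)·Dx^3  (order 3).
h: a_k = 0, 4, 0, -128/3, -64, 1664/15, 4096/9, 118784/315, -11264/15, …
ICs: h(0) = 0, h′(0) = 4, h′′(0) = 0.

f: a_k = 4, 0, -32, 0, 128/3, 0, -1024/45, 0, 2048/315, …
f∘r: x↦r, Dx↦Dx/r' in L_f ⇒ L₀.
h=∫h₀ ⇒ L = L₀·Dx.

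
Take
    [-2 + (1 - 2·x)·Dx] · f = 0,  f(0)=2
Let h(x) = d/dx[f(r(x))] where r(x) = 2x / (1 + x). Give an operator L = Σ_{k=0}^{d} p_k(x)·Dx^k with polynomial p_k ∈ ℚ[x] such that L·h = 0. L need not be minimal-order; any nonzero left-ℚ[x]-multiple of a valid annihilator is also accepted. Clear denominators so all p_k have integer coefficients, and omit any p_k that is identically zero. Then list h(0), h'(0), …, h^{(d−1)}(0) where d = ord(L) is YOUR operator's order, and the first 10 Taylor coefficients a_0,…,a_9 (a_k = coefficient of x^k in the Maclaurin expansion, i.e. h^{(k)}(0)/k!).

L = 6 + (-1 + 3·x)·Dx  (order 1).
h: a_k = 8, 48, 216, 864, 3240, 11664, 40824, 139968, 472392, 1574640, …
ICs: h(0) = 8.

f: a_k = 2, 4, 8, 16, 32, 64, 128, 256, 512, 1024, …
L₀ from L_f via x↦r, Dx↦r'^{-1}Dx.
Derive L from L₀ (diff closure).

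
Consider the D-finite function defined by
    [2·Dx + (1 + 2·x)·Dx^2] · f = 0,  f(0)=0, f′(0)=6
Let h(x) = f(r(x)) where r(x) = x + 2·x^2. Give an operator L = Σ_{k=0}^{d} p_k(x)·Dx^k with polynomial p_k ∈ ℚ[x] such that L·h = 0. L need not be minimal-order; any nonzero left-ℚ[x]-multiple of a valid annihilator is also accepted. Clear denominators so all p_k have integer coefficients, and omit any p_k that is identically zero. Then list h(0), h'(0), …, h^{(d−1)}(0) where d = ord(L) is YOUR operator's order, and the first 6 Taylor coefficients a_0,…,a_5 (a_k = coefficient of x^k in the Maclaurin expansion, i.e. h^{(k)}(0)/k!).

f: a_k = 0, 6, -6, 8, -12, 96/5, …
Substitute x→r, Dx→(1/r')Dx; clear ⇒ L₀.
L = (-2 + 8·x + 16·x^2)·Dx + (1 + 6·x + 12·x^2 + 16·x^3)·Dx^2  (order 2).
h: a_k = 0, 6, 6, -16, 12, 96/5, …
ICs: h(0) = 0, h′(0) = 6.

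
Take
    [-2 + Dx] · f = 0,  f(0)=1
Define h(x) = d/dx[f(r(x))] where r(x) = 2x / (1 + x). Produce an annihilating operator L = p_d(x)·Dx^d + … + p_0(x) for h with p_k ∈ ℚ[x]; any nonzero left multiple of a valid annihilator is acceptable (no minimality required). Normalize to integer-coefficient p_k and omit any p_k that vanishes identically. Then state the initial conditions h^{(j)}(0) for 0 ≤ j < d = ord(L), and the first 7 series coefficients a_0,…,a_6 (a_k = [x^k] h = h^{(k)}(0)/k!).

f: a_k = 1, 2, 2, 4/3, 2/3, 4/15, 4/45, …
Substitute x→r, Dx→(1/r')Dx; clear ⇒ L₀.
h=h₀': d/dx-closure on L₀ ⇒ L.
L = (2 - 2·x) + (-1 - 2·x - x^2)·Dx  (order 1).
h: a_k = 4, 8, -4, -16/3, 28/3, -88/15, -68/45, …
ICs: h(0) = 4.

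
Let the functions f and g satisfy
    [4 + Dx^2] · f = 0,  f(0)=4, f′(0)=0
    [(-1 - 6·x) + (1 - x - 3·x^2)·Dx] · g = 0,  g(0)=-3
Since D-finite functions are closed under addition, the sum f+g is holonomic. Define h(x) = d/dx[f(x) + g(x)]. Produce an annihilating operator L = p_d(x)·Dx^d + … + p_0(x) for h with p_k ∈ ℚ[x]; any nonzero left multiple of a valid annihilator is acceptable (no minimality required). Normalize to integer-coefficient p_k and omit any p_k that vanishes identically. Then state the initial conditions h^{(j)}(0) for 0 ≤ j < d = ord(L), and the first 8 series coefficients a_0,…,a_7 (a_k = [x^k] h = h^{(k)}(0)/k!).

f: a_k = 4, 0, -8, 0, 8/3, 0, -16/45, 0, …
g: a_k = -3, -3, -12, -21, -57, -120, -291, -651, …
L₀ := lclm(L_f,L_g); ord L₀ ≤ 2+1.
Derive L from L₀ (diff closure).
L = (976 + 5056·x + 17104·x^2 + 11760·x^3 + 18720·x^4 + 3888·x^5 + 3888·x^6) + (-92 - 516·x + 372·x^2 + 1232·x^3 + 2280·x^4 + 3240·x^5 + 1512·x^6 + 1296·x^7)·Dx + (244 + 1264·x + 4276·x^2 + 2940·x^3 + 4680·x^4 + 972·x^5 + 972·x^6)·Dx^2 + (-23 - 129·x + 93·x^2 + 308·x^3 + 570·x^4 + 810·x^5 + 378·x^6 + 324·x^7)·Dx^3  (order 3).
h: a_k = -3, -40, -63, -652/3, -600, -26222/15, -4557, -3840416/315, …
ICs: h(0) = -3, h′(0) = -40, h′′(0) = -126.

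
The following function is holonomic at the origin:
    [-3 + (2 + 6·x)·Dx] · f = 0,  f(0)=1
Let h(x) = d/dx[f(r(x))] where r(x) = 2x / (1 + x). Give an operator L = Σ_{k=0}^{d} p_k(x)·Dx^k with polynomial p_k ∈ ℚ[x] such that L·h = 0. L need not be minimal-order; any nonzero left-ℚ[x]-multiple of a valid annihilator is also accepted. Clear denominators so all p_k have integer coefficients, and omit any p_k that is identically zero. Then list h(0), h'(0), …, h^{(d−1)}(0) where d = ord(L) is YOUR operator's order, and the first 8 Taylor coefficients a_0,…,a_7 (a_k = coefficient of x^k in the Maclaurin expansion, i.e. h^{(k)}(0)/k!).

L = (-5 - 14·x) + (-1 - 8·x - 7·x^2)·Dx  (order 1).
h: a_k = 3, -15, 153/2, -861/2, 20685/8, -128961/8, 1644825/16, -10648221/16, …
ICs: h(0) = 3.

f: a_k = 1, 3/2, -9/8, 27/16, -405/128, 1701/256, -15309/1024, 72171/2048, …
h₀=f(r): pull back L_f along r ⇒ L₀.
Differentiate: ansatz ord ≤ ord L₀ ⇒ L.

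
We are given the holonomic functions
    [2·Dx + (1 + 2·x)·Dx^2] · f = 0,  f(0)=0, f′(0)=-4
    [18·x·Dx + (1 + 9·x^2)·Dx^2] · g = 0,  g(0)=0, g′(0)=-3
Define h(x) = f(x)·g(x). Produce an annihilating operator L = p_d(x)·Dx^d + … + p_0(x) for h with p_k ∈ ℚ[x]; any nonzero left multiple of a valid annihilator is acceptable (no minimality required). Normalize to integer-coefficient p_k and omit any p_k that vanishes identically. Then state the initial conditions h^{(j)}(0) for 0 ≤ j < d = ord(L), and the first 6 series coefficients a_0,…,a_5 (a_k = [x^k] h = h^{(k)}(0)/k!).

L = (792 + 3024·x + 22680·x^2 + 102384·x^3 + 174960·x^4 + 151632·x^5 + 104976·x^7)·Dx + (332 + 4752·x + 28908·x^2 + 127008·x^3 + 351216·x^4 + 542376·x^5 + 408240·x^6 + 157464·x^7 + 367416·x^8)·Dx^2 + (44 + 916·x + 6696·x^2 + 27252·x^3 + 85860·x^4 + 193428·x^5 + 279936·x^6 + 224532·x^7 + 157464·x^8 + 209952·x^9)·Dx^3 + (10 + 76·x + 418·x^2 + 1728·x^3 + 5391·x^4 + 12960·x^5 + 24948·x^6 + 34992·x^7 + 29889·x^8 + 26244·x^9 + 26244·x^10)·Dx^4  (order 4).
h: a_k = 0, 0, 12, -12, -20, 12, …
ICs: h(0) = 0, h′(0) = 0, h′′(0) = 24, h′′′(0) = -72.

f: a_k = 0, -4, 4, -16/3, 8, -64/5, …
g: a_k = 0, -3, 0, 9, 0, -243/5, …
Product ⇒ symmetric product L₀, ord ≤ 4.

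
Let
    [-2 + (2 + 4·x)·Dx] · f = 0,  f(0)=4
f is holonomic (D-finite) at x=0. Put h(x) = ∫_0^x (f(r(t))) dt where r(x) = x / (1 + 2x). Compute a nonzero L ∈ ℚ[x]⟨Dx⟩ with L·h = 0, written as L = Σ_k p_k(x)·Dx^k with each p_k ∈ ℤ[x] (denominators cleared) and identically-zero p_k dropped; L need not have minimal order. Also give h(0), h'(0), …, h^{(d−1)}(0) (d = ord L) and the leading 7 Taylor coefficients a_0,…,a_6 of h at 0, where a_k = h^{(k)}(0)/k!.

L = -Dx + (1 + 6·x + 8·x^2)·Dx^2  (order 2).
h: a_k = 0, 4, 2, -10/3, 13/2, -141/10, 133/4, …
ICs: h(0) = 0, h′(0) = 4.

f: a_k = 4, 4, -2, 2, -5/2, 7/2, -21/4, …
h₀=f(r): pull back L_f along r ⇒ L₀.
h=∫h₀ ⇒ L = L₀·Dx.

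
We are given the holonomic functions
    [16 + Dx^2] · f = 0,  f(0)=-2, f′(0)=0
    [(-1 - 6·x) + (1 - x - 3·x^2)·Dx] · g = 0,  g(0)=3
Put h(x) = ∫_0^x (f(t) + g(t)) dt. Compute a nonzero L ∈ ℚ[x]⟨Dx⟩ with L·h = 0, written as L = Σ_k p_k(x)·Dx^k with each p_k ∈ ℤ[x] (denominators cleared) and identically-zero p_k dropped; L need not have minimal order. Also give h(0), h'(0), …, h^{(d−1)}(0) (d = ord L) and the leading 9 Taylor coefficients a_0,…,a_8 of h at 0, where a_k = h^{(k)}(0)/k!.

L = (-464 - 2816·x - 416·x^2 - 2112·x^3 - 5760·x^4 - 6912·x^5)·Dx + (192 - 304·x - 672·x^2 + 1312·x^3 + 1008·x^4 - 3456·x^5 - 3456·x^6)·Dx^2 + (-29 - 176·x - 26·x^2 - 132·x^3 - 360·x^4 - 432·x^5)·Dx^3 + (12 - 19·x - 42·x^2 + 82·x^3 + 63·x^4 - 216·x^5 - 216·x^6)·Dx^4  (order 4).
h: a_k = 0, 1, 3/2, 28/3, 21/4, 107/15, 20, 13607/315, 651/8, …
ICs: h(0) = 0, h′(0) = 1, h′′(0) = 3, h′′′(0) = 56.

f: a_k = -2, 0, 16, 0, -64/3, 0, 512/45, 0, -1024/315, …
g: a_k = 3, 3, 12, 21, 57, 120, 291, 651, 1524, …
Sum ⇒ L₀ = lclm(L_f,L_g) in ℚ(x)⟨Dx⟩.
Integrate: L := L₀·Dx.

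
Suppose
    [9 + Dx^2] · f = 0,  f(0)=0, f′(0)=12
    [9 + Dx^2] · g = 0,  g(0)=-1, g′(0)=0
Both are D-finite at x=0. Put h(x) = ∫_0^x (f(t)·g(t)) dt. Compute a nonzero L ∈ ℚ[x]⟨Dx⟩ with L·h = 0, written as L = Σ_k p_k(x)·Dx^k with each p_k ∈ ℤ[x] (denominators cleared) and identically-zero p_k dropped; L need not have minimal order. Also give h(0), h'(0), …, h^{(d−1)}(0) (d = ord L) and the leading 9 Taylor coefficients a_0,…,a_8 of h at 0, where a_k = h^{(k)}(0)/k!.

f: a_k = 0, 12, 0, -18, 0, 81/10, 0, -243/140, 0, …
g: a_k = -1, 0, 9/2, 0, -27/8, 0, 81/80, 0, -729/4480, …
Product ⇒ symmetric product L₀, ord ≤ 4.
h=∫₀ˣh₀: take L = L₀·Dx.
L = 36·Dx^2 + Dx^4  (order 4).
h: a_k = 0, 0, -6, 0, 18, 0, -108/5, 0, 486/35, …
ICs: h(0) = 0, h′(0) = 0, h′′(0) = -12, h′′′(0) = 0.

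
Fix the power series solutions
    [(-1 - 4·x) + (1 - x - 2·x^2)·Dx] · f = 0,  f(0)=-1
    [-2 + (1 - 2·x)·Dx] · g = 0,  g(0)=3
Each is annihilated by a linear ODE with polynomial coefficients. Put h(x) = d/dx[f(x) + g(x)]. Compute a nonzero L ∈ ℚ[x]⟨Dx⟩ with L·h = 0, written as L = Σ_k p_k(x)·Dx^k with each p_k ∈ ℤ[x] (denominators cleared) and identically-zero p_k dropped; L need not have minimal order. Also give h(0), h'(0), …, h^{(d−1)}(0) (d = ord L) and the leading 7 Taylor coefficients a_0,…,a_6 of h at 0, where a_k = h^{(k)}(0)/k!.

f: a_k = -1, -1, -3, -5, -11, -21, -43, …
g: a_k = 3, 6, 12, 24, 48, 96, 192, …
Weyl lclm of L_f,L_g ⇒ L₀ (ord ≤ 2).
Derive L from L₀ (diff closure).
L = 12 + (3 + 12·x)·Dx + (-1 + x + 2·x^2)·Dx^2  (order 2).
h: a_k = 5, 18, 57, 148, 375, 894, 2093, …
ICs: h(0) = 5, h′(0) = 18.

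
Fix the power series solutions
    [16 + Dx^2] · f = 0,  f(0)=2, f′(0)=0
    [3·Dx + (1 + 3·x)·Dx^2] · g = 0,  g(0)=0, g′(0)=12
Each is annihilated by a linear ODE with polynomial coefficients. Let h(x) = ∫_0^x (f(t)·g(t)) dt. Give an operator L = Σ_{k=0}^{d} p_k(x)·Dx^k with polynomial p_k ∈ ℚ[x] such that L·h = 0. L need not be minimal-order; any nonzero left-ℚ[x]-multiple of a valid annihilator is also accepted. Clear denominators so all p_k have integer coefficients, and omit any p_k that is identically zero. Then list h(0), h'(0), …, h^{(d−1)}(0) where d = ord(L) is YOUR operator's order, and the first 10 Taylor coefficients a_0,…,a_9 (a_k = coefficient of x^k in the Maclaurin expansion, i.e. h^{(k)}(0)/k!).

f: a_k = 2, 0, -16, 0, 64/3, 0, -512/45, 0, 1024/315, 0, …
g: a_k = 0, 12, -18, 36, -81, 972/5, -486, 8748/7, -6561/2, 8748, …
h₀=f·g: eliminate ⇒ L₀, order ≤ 2·2.
∫: right-multiply L₀ by Dx.
L = (2272 + 127488·x + 781056·x^2 + 1769472·x^3 + 1327104·x^4)·Dx + (4416 + 50112·x + 165888·x^2 + 165888·x^3)·Dx^2 + (1022 + 19392·x + 102816·x^2 + 221184·x^3 + 165888·x^4)·Dx^3 + (276 + 3132·x + 10368·x^2 + 10368·x^3)·Dx^4 + (55 + 714·x + 3375·x^2 + 6912·x^3 + 5184·x^4)·Dx^5  (order 5).
h: a_k = 0, 0, 12, -12, -30, 126/5, 172/15, -60/7, 269/105, -1541/45, …
ICs: h(0) = 0, h′(0) = 0, h′′(0) = 24, h′′′(0) = -72, h′′′′(0) = -720.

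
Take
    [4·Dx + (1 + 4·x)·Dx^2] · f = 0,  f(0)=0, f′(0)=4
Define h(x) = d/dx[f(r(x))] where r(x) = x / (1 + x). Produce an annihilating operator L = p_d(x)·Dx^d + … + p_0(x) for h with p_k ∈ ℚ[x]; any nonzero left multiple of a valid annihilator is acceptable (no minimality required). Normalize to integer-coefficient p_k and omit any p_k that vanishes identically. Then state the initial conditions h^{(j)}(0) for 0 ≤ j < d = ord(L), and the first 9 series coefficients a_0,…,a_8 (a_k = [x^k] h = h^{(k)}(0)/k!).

f: a_k = 0, 4, -8, 64/3, -64, 1024/5, -2048/3, 16384/7, -8192, …
Change of var in L_f (x↦r) gives L₀.
Derive L from L₀ (diff closure).
L = (6 + 10·x) + (1 + 6·x + 5·x^2)·Dx  (order 1).
h: a_k = 4, -24, 124, -624, 3124, -15624, 78124, -390624, 1953124, …
ICs: h(0) = 4.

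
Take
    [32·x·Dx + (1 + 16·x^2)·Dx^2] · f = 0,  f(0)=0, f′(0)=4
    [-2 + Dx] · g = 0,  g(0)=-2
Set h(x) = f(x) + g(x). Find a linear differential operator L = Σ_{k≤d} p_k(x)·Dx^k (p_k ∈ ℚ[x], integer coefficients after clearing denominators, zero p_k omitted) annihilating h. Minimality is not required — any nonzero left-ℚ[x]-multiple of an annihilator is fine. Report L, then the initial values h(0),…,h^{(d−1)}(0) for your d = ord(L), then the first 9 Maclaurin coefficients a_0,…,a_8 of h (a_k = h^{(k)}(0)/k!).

f: a_k = 0, 4, 0, -64/3, 0, 1024/5, 0, -16384/7, 0, …
g: a_k = -2, -4, -4, -8/3, -4/3, -8/15, -8/45, -16/315, -4/315, …
Sum ⇒ L₀ = lclm(L_f,L_g) in ℚ(x)⟨Dx⟩.
L = (32 - 64·x - 1536·x^2 - 1024·x^3)·Dx + (-18 + 704·x^2 - 512·x^4)·Dx^2 + (1 + 16·x + 32·x^2 + 256·x^3 + 256·x^4)·Dx^3  (order 3).
h: a_k = -2, 0, -4, -24, -4/3, 3064/15, -8/45, -105328/45, -4/315, …
ICs: h(0) = -2, h′(0) = 0, h′′(0) = -8.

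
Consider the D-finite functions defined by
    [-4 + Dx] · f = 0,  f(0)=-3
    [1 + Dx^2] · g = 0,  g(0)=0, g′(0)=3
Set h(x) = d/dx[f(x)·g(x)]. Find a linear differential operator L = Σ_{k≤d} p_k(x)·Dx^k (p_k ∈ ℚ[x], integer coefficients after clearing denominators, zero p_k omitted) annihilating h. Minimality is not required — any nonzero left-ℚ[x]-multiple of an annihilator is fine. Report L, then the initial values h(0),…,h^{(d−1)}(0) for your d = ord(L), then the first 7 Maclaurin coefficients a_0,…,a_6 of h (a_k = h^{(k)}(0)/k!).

f: a_k = -3, -12, -24, -32, -32, -128/5, -256/15, …
g: a_k = 0, 3, 0, -1/2, 0, 1/40, 0, …
Product ⇒ symmetric product L₀, ord ≤ 2.
Differentiate: ansatz ord ≤ ord L₀ ⇒ L.
L = 17 - 8·Dx + Dx^2  (order 2).
h: a_k = -9, -72, -423/2, -360, -3363/8, -1833/5, -20047/80, …
ICs: h(0) = -9, h′(0) = -72.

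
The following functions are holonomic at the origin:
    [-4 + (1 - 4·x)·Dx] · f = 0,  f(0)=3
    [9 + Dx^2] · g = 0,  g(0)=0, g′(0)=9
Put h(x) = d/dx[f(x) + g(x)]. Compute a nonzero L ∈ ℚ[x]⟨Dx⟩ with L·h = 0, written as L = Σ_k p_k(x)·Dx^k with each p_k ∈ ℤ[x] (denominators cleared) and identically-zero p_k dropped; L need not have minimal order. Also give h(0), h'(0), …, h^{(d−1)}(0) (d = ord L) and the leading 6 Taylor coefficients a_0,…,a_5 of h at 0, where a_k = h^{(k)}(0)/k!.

L = (4824 - 1728·x + 3456·x^2) + (-315 + 1476·x - 1296·x^2 + 1728·x^3)·Dx + (536 - 192·x + 384·x^2)·Dx^2 + (-35 + 164·x - 144·x^2 + 192·x^3)·Dx^3  (order 3).
h: a_k = 21, 96, 1071/2, 3072, 123123/8, 73728, …
ICs: h(0) = 21, h′(0) = 96, h′′(0) = 1071.

f: a_k = 3, 12, 48, 192, 768, 3072, …
g: a_k = 0, 9, 0, -27/2, 0, 243/40, …
h₀=f+g: left-lcm gives L₀, ord ≤ 3.
Differentiate: ansatz ord ≤ ord L₀ ⇒ L.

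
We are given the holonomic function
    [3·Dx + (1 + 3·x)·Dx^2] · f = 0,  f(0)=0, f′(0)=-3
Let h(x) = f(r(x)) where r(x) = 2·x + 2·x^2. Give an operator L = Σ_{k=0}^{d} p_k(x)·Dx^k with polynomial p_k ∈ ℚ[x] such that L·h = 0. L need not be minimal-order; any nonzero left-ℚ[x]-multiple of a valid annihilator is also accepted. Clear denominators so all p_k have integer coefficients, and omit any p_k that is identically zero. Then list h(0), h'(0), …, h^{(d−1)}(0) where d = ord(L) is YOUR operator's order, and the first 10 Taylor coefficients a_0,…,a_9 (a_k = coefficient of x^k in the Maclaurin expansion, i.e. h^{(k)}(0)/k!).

L = (4 + 12·x + 12·x^2)·Dx + (1 + 8·x + 18·x^2 + 12·x^3)·Dx^2  (order 2).
h: a_k = 0, -6, 12, -36, 126, -2376/5, 1872, -53136/7, 31428, -132192, …
ICs: h(0) = 0, h′(0) = -6.

f: a_k = 0, -3, 9/2, -9, 81/4, -243/5, 243/2, -2187/7, 6561/8, -2187, …
L₀ from L_f via x↦r, Dx↦r'^{-1}Dx.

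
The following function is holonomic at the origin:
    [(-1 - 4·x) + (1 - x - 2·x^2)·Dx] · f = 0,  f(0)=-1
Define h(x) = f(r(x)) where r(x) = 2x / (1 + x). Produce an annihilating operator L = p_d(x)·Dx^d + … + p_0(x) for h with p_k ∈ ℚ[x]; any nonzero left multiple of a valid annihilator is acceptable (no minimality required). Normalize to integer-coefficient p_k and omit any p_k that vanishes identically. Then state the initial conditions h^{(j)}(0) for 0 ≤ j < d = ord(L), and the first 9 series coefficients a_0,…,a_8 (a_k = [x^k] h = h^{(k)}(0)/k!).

f: a_k = -1, -1, -3, -5, -11, -21, -43, -85, -171, …
Substitute x→r, Dx→(1/r')Dx; clear ⇒ L₀.
L = (2 + 18·x) + (-1 - x + 9·x^2 + 9·x^3)·Dx  (order 1).
h: a_k = -1, -2, -10, -18, -90, -162, -810, -1458, -7290, …
ICs: h(0) = -1.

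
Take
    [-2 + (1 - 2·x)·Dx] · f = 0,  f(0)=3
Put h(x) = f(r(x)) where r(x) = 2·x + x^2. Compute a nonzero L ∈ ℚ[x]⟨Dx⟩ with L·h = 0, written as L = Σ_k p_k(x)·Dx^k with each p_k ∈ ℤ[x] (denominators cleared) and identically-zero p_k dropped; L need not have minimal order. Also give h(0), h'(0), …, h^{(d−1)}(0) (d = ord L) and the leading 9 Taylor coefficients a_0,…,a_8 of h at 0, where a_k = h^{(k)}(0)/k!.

f: a_k = 3, 6, 12, 24, 48, 96, 192, 384, 768, …
h₀=f(r): pull back L_f along r ⇒ L₀.
L = (4 + 4·x) + (-1 + 4·x + 2·x^2)·Dx  (order 1).
h: a_k = 3, 12, 54, 240, 1068, 4752, 21144, 94080, 418608, …
ICs: h(0) = 3.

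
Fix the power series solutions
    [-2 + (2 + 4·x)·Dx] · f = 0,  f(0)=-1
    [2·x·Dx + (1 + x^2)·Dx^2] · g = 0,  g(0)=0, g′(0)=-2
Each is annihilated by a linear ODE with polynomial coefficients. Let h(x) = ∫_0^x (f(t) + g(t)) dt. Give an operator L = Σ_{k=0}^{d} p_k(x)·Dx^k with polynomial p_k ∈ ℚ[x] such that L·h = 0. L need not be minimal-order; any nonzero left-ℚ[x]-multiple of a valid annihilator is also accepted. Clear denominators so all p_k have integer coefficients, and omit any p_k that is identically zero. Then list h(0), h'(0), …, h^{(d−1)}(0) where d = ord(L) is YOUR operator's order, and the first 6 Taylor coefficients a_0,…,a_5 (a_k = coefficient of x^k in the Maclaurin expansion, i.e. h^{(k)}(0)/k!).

f: a_k = -1, -1, 1/2, -1/2, 5/8, -7/8, …
g: a_k = 0, -2, 0, 2/3, 0, -2/5, …
h₀=f+g: left-lcm gives L₀, ord ≤ 3.
h=∫₀ˣh₀: take L = L₀·Dx.
L = (-2 - 10·x + 6·x^2 + 6·x^3)·Dx^2 + (-5 - 8·x - 8·x^2 + 24·x^3 + 21·x^4)·Dx^3 + (-1 + 6·x^2 + 6·x^3 + 7·x^4 + 6·x^5)·Dx^4  (order 4).
h: a_k = 0, -1, -3/2, 1/6, 1/24, 1/8, …
ICs: h(0) = 0, h′(0) = -1, h′′(0) = -3, h′′′(0) = 1.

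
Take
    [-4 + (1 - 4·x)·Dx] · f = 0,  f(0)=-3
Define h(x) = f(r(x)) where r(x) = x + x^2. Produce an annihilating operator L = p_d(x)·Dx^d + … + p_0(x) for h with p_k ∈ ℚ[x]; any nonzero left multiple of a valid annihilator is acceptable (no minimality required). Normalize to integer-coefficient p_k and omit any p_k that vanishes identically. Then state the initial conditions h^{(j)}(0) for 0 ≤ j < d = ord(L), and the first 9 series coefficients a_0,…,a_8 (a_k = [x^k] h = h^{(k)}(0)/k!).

L = (4 + 8·x) + (-1 + 4·x + 4·x^2)·Dx  (order 1).
h: a_k = -3, -12, -60, -288, -1392, -6720, -32448, -156672, -756480, …
ICs: h(0) = -3.

f: a_k = -3, -12, -48, -192, -768, -3072, -12288, -49152, -196608, …
Substitute x→r, Dx→(1/r')Dx; clear ⇒ L₀.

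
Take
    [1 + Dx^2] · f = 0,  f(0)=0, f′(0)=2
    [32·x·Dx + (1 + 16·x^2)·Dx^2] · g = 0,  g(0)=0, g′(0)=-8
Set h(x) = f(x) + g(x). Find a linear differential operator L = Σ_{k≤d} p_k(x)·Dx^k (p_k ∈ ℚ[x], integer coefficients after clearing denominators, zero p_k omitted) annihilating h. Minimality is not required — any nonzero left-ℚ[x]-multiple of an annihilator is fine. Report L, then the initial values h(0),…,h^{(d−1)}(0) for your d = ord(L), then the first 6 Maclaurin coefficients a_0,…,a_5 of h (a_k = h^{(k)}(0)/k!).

f: a_k = 0, 2, 0, -1/3, 0, 1/60, …
g: a_k = 0, -8, 0, 128/3, 0, -2048/5, …
f+g: L₀ = lclm(L_f,L_g), ord ≤ 2+2.
L = (-6112·x + 99328·x^3 + 8192·x^5)·Dx + (-31 + 1072·x^2 + 25344·x^4 + 4096·x^6)·Dx^2 + (-6112·x + 99328·x^3 + 8192·x^5)·Dx^3 + (-31 + 1072·x^2 + 25344·x^4 + 4096·x^6)·Dx^4  (order 4).
h: a_k = 0, -6, 0, 127/3, 0, -4915/12, …
ICs: h(0) = 0, h′(0) = -6, h′′(0) = 0, h′′′(0) = 254.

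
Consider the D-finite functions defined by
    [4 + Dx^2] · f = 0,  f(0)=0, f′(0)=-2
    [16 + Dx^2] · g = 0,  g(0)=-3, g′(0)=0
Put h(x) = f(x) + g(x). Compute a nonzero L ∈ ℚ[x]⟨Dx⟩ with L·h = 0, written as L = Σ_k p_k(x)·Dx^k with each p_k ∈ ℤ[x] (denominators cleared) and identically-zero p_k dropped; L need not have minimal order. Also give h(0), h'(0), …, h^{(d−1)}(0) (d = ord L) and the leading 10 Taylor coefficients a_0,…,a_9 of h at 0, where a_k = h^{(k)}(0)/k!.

f: a_k = 0, -2, 0, 4/3, 0, -4/15, 0, 8/315, 0, -4/2835, …
g: a_k = -3, 0, 24, 0, -32, 0, 256/15, 0, -512/105, 0, …
Weyl lclm of L_f,L_g ⇒ L₀ (ord ≤ 4).
L = 64 + 20·Dx^2 + Dx^4  (order 4).
h: a_k = -3, -2, 24, 4/3, -32, -4/15, 256/15, 8/315, -512/105, -4/2835, …
ICs: h(0) = -3, h′(0) = -2, h′′(0) = 48, h′′′(0) = 8.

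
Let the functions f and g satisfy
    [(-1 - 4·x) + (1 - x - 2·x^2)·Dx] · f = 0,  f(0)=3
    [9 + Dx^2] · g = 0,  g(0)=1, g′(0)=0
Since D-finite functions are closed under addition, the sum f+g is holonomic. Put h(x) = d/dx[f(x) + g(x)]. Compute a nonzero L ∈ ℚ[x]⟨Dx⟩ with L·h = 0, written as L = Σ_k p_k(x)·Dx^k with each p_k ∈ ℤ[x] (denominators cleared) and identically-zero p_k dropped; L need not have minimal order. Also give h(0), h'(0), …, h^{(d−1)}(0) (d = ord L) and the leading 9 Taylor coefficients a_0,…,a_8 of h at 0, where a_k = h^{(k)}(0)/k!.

L = (954 + 3600·x + 8154·x^2 + 4140·x^3 + 5760·x^4 + 3888·x^5 + 2592·x^6) + (-117 - 369·x + 585·x^2 + 747·x^3 + 90·x^4 + 828·x^5 + 1512·x^6 + 864·x^7)·Dx + (106 + 400·x + 906·x^2 + 460·x^3 + 640·x^4 + 432·x^5 + 288·x^6)·Dx^2 + (-13 - 41·x + 65·x^2 + 83·x^3 + 10·x^4 + 92·x^5 + 168·x^6 + 96·x^7)·Dx^3  (order 3).
h: a_k = 3, 9, 45, 291/2, 315, 30717/40, 1785, 2298969/560, 9207, …
ICs: h(0) = 3, h′(0) = 9, h′′(0) = 90.

f: a_k = 3, 3, 9, 15, 33, 63, 129, 255, 513, …
g: a_k = 1, 0, -9/2, 0, 27/8, 0, -81/80, 0, 729/4480, …
h₀=f+g: left-lcm gives L₀, ord ≤ 3.
h=h₀': d/dx-closure on L₀ ⇒ L.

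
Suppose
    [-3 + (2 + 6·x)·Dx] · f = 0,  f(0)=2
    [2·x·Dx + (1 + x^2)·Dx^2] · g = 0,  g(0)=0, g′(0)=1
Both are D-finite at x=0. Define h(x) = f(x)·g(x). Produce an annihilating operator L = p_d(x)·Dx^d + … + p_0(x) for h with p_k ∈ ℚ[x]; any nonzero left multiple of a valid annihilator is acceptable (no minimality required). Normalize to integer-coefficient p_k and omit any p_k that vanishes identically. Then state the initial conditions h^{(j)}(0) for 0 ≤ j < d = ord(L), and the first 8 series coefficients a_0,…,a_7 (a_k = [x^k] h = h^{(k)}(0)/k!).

f: a_k = 2, 3, -9/4, 27/8, -405/64, 1701/128, -15309/512, 72171/1024, …
g: a_k = 0, 1, 0, -1/3, 0, 1/5, 0, -1/7, …
f·g: L₀ = L_f ⊗_s L_g, ord ≤ 1·2.
L = (27 - 12·x - 9·x^2) + (-12 - 28·x + 36·x^2 + 36·x^3)·Dx + (4 + 24·x + 40·x^2 + 24·x^3 + 36·x^4)·Dx^2  (order 2).
h: a_k = 0, 2, 3, -35/12, 19/8, -1657/320, 8169/640, -511199/17920, …
ICs: h(0) = 0, h′(0) = 2.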